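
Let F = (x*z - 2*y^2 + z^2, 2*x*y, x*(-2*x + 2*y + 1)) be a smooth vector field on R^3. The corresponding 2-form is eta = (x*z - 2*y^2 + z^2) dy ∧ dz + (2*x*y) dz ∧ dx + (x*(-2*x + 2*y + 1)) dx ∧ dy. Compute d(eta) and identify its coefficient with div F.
d(eta) = (2*x + z) dx ∧ dy ∧ dz; div F = 2*x + z

For a 2-form in R^3 of the form above, applying d gives a 3-form with coefficient ∂P/∂x + ∂Q/∂y + ∂R/∂z:
  ∂P/∂x = z
  ∂Q/∂y = 2*x
  ∂R/∂z = 0
Sum = 2*x + z, which is exactly div F.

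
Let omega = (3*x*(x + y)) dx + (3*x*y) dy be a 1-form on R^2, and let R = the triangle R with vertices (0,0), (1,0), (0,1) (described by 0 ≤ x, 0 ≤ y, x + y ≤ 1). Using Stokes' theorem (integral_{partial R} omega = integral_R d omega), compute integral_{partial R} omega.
integral_(partial R) omega = 0

Stokes: integral_partial_R omega = integral_R d omega with d omega = (∂Q/∂x - ∂P/∂y) dx ∧ dy.
  ∂Q/∂x = 3*y
  ∂P/∂y = 3*x
  integrand = ∂Q/∂x - ∂P/∂y = -3*x + 3*y.
Integrating over R: integral_0^1 integral_0^{1-x} (-3*x + 3*y) dy dx = 0.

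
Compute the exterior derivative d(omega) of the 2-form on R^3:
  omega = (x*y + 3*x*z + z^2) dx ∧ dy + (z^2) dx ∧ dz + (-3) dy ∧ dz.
d(omega) = (3*x + 2*z) dx ∧ dy ∧ dz

For a 2-form omega = sum_{i<j} g_{ij} dx_i ∧ dx_j, the exterior derivative is
  d(omega) = sum_{i<j} d(g_{ij}) ∧ dx_i ∧ dx_j = sum_{i<j, k} (∂g_{ij}/∂x_k) dx_k ∧ dx_i ∧ dx_j.
Expand each term, using dx_k ∧ dx_i ∧ dx_j = sgn(permutation) dx_{(a)} ∧ dx_{(b)} ∧ dx_{(c)} with (a < b < c) sorted:
  d(x*y + 3*x*z + z^2) includes (∂/∂z)(x*y + 3*x*z + z^2) dz = (3*x + 2*z) dz, which multiplied by dx ∧ dy gives (3*x + 2*z) dx ∧ dy ∧ dz
Collecting like 3-forms: d(omega) = (3*x + 2*z) dx ∧ dy ∧ dz.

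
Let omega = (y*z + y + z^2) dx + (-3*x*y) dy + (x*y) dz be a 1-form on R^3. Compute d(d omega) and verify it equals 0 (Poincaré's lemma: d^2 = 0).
d(d omega) = 0

Step 1: d omega = sum_{i<j} (∂f_j/∂x_i - ∂f_i/∂x_j) dx_i ∧ dx_j:
  coeff of dx ∧ dy: -3*y - z - 1
  coeff of dx ∧ dz: -2*z
  coeff of dy ∧ dz: x
Step 2: Apply d again to each 2-form coefficient. The only possible 3-form in R^3 is dx ∧ dy ∧ dz, with coefficient
  ∂(coeff of dy∧dz)/∂x - ∂(coeff of dx∧dz)/∂y + ∂(coeff of dx∧dy)/∂z
  = ∂/∂x (x) - ∂/∂y (-2*z) + ∂/∂z (-3*y - z - 1).
Each of these terms simplifies to sums of mixed partials that cancel in pairs. The result is 0 (by equality of mixed partials for smooth functions — Schwarz / Clairaut).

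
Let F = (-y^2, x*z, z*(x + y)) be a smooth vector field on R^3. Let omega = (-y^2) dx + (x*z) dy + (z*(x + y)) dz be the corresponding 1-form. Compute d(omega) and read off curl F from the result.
d(omega) = (-x + z) dy ∧ dz + (-z) dz ∧ dx + (2*y + z) dx ∧ dy; curl F = (-x + z, -z, 2*y + z)

d omega = sum_{i<j} (∂f_j/∂x_i - ∂f_i/∂x_j) dx_i ∧ dx_j. Under the identification (dy ∧ dz, dz ∧ dx, dx ∧ dy) ↔ (e_x, e_y, e_z), the coefficients are exactly the components of curl F. Compute:
  ∂R/∂y - ∂Q/∂z = (z) - (x) = -x + z
  ∂P/∂z - ∂R/∂x = (0) - (z) = -z
  ∂Q/∂x - ∂P/∂y = (z) - (-2*y) = 2*y + z.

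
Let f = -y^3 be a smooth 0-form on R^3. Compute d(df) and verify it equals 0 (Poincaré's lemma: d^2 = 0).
d(df) = 0

Step 1: df = sum_i (∂f/∂x_i) dx_i = (0) dx + (-3*y^2) dy + (0) dz.
Step 2: Apply d again. Using the 1-form formula, the coefficient of dx ∧ dy in d(df) is ∂^2 f/∂x ∂y - ∂^2 f/∂y ∂x = (0) - (0) = 0 (equality of mixed partials for smooth f).
Similarly for dx ∧ dz and dy ∧ dz — all coefficients vanish. So d(df) = 0.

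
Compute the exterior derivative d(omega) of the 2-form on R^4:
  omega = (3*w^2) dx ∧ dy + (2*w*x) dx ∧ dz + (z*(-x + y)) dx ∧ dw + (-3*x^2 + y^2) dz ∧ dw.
d(omega) = (6*w - z) dx ∧ dy ∧ dw + (-3*x - y) dx ∧ dz ∧ dw + (2*y) dy ∧ dz ∧ dw

For a 2-form omega = sum_{i<j} g_{ij} dx_i ∧ dx_j, the exterior derivative is
  d(omega) = sum_{i<j} d(g_{ij}) ∧ dx_i ∧ dx_j = sum_{i<j, k} (∂g_{ij}/∂x_k) dx_k ∧ dx_i ∧ dx_j.
Expand each term, using dx_k ∧ dx_i ∧ dx_j = sgn(permutation) dx_{(a)} ∧ dx_{(b)} ∧ dx_{(c)} with (a < b < c) sorted:
  d(3*w^2) includes (∂/∂w)(3*w^2) dw = (6*w) dw, which multiplied by dx ∧ dy gives (6*w) dx ∧ dy ∧ dw
  d(2*w*x) includes (∂/∂w)(2*w*x) dw = (2*x) dw, which multiplied by dx ∧ dz gives (2*x) dx ∧ dz ∧ dw
  d(z*(-x + y)) includes (∂/∂y)(z*(-x + y)) dy = (z) dy, which multiplied by dx ∧ dw gives (-z) dx ∧ dy ∧ dw
  d(z*(-x + y)) includes (∂/∂z)(z*(-x + y)) dz = (-x + y) dz, which multiplied by dx ∧ dw gives (x - y) dx ∧ dz ∧ dw
  d(-3*x^2 + y^2) includes (∂/∂x)(-3*x^2 + y^2) dx = (-6*x) dx, which multiplied by dz ∧ dw gives (-6*x) dx ∧ dz ∧ dw
  d(-3*x^2 + y^2) includes (∂/∂y)(-3*x^2 + y^2) dy = (2*y) dy, which multiplied by dz ∧ dw gives (2*y) dy ∧ dz ∧ dw
Collecting like 3-forms: d(omega) = (6*w - z) dx ∧ dy ∧ dw + (-3*x - y) dx ∧ dz ∧ dw + (2*y) dy ∧ dz ∧ dw.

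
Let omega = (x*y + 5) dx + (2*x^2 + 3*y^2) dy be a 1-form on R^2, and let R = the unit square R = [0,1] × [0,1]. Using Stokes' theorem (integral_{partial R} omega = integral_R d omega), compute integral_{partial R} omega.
integral_(partial R) omega = 3/2

Stokes: integral_partial_R omega = integral_R d omega with d omega = (∂Q/∂x - ∂P/∂y) dx ∧ dy.
  ∂Q/∂x = 4*x
  ∂P/∂y = x
  integrand = ∂Q/∂x - ∂P/∂y = 3*x.
Integrating over R: integral_0^1 integral_0^1 (3*x) dx dy = 3/2.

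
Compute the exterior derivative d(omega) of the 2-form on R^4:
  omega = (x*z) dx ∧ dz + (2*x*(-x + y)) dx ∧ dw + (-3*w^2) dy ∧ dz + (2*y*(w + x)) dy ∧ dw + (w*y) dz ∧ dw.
d(omega) = (-2*x + 2*y) dx ∧ dy ∧ dw + (-5*w) dy ∧ dz ∧ dw

For a 2-form omega = sum_{i<j} g_{ij} dx_i ∧ dx_j, the exterior derivative is
  d(omega) = sum_{i<j} d(g_{ij}) ∧ dx_i ∧ dx_j = sum_{i<j, k} (∂g_{ij}/∂x_k) dx_k ∧ dx_i ∧ dx_j.
Expand each term, using dx_k ∧ dx_i ∧ dx_j = sgn(permutation) dx_{(a)} ∧ dx_{(b)} ∧ dx_{(c)} with (a < b < c) sorted:
  d(2*x*(-x + y)) includes (∂/∂y)(2*x*(-x + y)) dy = (2*x) dy, which multiplied by dx ∧ dw gives (-2*x) dx ∧ dy ∧ dw
  d(-3*w^2) includes (∂/∂w)(-3*w^2) dw = (-6*w) dw, which multiplied by dy ∧ dz gives (-6*w) dy ∧ dz ∧ dw
  d(2*y*(w + x)) includes (∂/∂x)(2*y*(w + x)) dx = (2*y) dx, which multiplied by dy ∧ dw gives (2*y) dx ∧ dy ∧ dw
  d(w*y) includes (∂/∂y)(w*y) dy = (w) dy, which multiplied by dz ∧ dw gives (w) dy ∧ dz ∧ dw
Collecting like 3-forms: d(omega) = (-2*x + 2*y) dx ∧ dy ∧ dw + (-5*w) dy ∧ dz ∧ dw.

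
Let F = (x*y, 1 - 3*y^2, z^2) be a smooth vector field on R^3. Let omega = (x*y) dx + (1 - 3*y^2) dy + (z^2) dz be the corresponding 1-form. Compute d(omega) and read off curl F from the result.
d(omega) = (0) dy ∧ dz + (0) dz ∧ dx + (-x) dx ∧ dy; curl F = (0, 0, -x)

d omega = sum_{i<j} (∂f_j/∂x_i - ∂f_i/∂x_j) dx_i ∧ dx_j. Under the identification (dy ∧ dz, dz ∧ dx, dx ∧ dy) ↔ (e_x, e_y, e_z), the coefficients are exactly the components of curl F. Compute:
  ∂R/∂y - ∂Q/∂z = (0) - (0) = 0
  ∂P/∂z - ∂R/∂x = (0) - (0) = 0
  ∂Q/∂x - ∂P/∂y = (0) - (x) = -x.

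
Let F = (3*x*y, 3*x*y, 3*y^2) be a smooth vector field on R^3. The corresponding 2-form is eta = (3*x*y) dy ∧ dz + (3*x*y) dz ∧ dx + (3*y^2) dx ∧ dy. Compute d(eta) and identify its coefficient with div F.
d(eta) = (3*x + 3*y) dx ∧ dy ∧ dz; div F = 3*x + 3*y

For a 2-form in R^3 of the form above, applying d gives a 3-form with coefficient ∂P/∂x + ∂Q/∂y + ∂R/∂z:
  ∂P/∂x = 3*y
  ∂Q/∂y = 3*x
  ∂R/∂z = 0
Sum = 3*x + 3*y, which is exactly div F.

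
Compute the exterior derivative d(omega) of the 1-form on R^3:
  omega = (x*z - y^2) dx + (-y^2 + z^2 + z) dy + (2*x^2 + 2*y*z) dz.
d(omega) = (2*y) dx ∧ dy + (3*x) dx ∧ dz + (-1) dy ∧ dz

For a 1-form omega = sum_i f_i dx_i, the exterior derivative is
  d(omega) = sum_{i < j} (∂f_j/∂x_i - ∂f_i/∂x_j) dx_i ∧ dx_j.
  coefficient of dx ∧ dy: ∂f_2/∂x - ∂f_1/∂y = ∂(-y^2 + z^2 + z)/∂x - ∂(x*z - y^2)/∂y = 2*y
  coefficient of dx ∧ dz: ∂f_3/∂x - ∂f_1/∂z = ∂(2*x^2 + 2*y*z)/∂x - ∂(x*z - y^2)/∂z = 3*x
  coefficient of dy ∧ dz: ∂f_3/∂y - ∂f_2/∂z = ∂(2*x^2 + 2*y*z)/∂y - ∂(-y^2 + z^2 + z)/∂z = -1
Assembling: d(omega) = (2*y) dx ∧ dy + (3*x) dx ∧ dz + (-1) dy ∧ dz.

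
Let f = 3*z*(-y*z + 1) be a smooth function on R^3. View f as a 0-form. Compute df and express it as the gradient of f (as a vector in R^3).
df = (0) dx + (-3*z^2) dy + (-6*y*z + 3) dz; grad f = (0, -3*z^2, -6*y*z + 3)

For a 0-form f, d f = (∂f/∂x) dx + (∂f/∂y) dy + (∂f/∂z) dz. The components of the vector representation are exactly the entries of grad f in Cartesian coordinates:
  ∂f/∂x = 0
  ∂f/∂y = -3*z^2
  ∂f/∂z = -6*y*z + 3.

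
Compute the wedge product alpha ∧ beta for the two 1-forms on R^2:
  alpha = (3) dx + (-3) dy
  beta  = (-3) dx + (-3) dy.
alpha ∧ beta = (-18) dx ∧ dy

Distribute the wedge, using dx_i ∧ dx_j = -dx_j ∧ dx_i and dx_i ∧ dx_i = 0. For each pair (i, j) with i < j, the coefficient of dx_i ∧ dx_j in alpha ∧ beta is (alpha_i * beta_j - alpha_j * beta_i). Collecting: alpha ∧ beta = (-18) dx ∧ dy.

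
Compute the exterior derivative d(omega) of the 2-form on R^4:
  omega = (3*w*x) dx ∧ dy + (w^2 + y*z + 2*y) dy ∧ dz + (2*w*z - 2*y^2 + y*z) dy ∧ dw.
d(omega) = (3*x) dx ∧ dy ∧ dw + (-y) dy ∧ dz ∧ dw

For a 2-form omega = sum_{i<j} g_{ij} dx_i ∧ dx_j, the exterior derivative is
  d(omega) = sum_{i<j} d(g_{ij}) ∧ dx_i ∧ dx_j = sum_{i<j, k} (∂g_{ij}/∂x_k) dx_k ∧ dx_i ∧ dx_j.
Expand each term, using dx_k ∧ dx_i ∧ dx_j = sgn(permutation) dx_{(a)} ∧ dx_{(b)} ∧ dx_{(c)} with (a < b < c) sorted:
  d(3*w*x) includes (∂/∂w)(3*w*x) dw = (3*x) dw, which multiplied by dx ∧ dy gives (3*x) dx ∧ dy ∧ dw
  d(w^2 + y*z + 2*y) includes (∂/∂w)(w^2 + y*z + 2*y) dw = (2*w) dw, which multiplied by dy ∧ dz gives (2*w) dy ∧ dz ∧ dw
  d(2*w*z - 2*y^2 + y*z) includes (∂/∂z)(2*w*z - 2*y^2 + y*z) dz = (2*w + y) dz, which multiplied by dy ∧ dw gives (-2*w - y) dy ∧ dz ∧ dw
Collecting like 3-forms: d(omega) = (3*x) dx ∧ dy ∧ dw + (-y) dy ∧ dz ∧ dw.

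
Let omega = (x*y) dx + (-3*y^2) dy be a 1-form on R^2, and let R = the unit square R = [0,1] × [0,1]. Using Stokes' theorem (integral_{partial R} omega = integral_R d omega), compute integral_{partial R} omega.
integral_(partial R) omega = -1/2

Stokes: integral_partial_R omega = integral_R d omega with d omega = (∂Q/∂x - ∂P/∂y) dx ∧ dy.
  ∂Q/∂x = 0
  ∂P/∂y = x
  integrand = ∂Q/∂x - ∂P/∂y = -x.
Integrating over R: integral_0^1 integral_0^1 (-x) dx dy = -1/2.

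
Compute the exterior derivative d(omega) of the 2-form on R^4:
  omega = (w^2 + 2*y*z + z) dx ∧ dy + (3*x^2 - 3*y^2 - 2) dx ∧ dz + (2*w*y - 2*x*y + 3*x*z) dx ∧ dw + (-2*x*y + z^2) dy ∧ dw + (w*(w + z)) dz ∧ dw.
d(omega) = (8*y + 1) dx ∧ dy ∧ dz + (2*x - 2*y) dx ∧ dy ∧ dw + (-3*x) dx ∧ dz ∧ dw + (-2*z) dy ∧ dz ∧ dw

For a 2-form omega = sum_{i<j} g_{ij} dx_i ∧ dx_j, the exterior derivative is
  d(omega) = sum_{i<j} d(g_{ij}) ∧ dx_i ∧ dx_j = sum_{i<j, k} (∂g_{ij}/∂x_k) dx_k ∧ dx_i ∧ dx_j.
Expand each term, using dx_k ∧ dx_i ∧ dx_j = sgn(permutation) dx_{(a)} ∧ dx_{(b)} ∧ dx_{(c)} with (a < b < c) sorted:
  d(w^2 + 2*y*z + z) includes (∂/∂z)(w^2 + 2*y*z + z) dz = (2*y + 1) dz, which multiplied by dx ∧ dy gives (2*y + 1) dx ∧ dy ∧ dz
  d(w^2 + 2*y*z + z) includes (∂/∂w)(w^2 + 2*y*z + z) dw = (2*w) dw, which multiplied by dx ∧ dy gives (2*w) dx ∧ dy ∧ dw
  d(3*x^2 - 3*y^2 - 2) includes (∂/∂y)(3*x^2 - 3*y^2 - 2) dy = (-6*y) dy, which multiplied by dx ∧ dz gives (6*y) dx ∧ dy ∧ dz
  d(2*w*y - 2*x*y + 3*x*z) includes (∂/∂y)(2*w*y - 2*x*y + 3*x*z) dy = (2*w - 2*x) dy, which multiplied by dx ∧ dw gives (-2*w + 2*x) dx ∧ dy ∧ dw
  d(2*w*y - 2*x*y + 3*x*z) includes (∂/∂z)(2*w*y - 2*x*y + 3*x*z) dz = (3*x) dz, which multiplied by dx ∧ dw gives (-3*x) dx ∧ dz ∧ dw
  d(-2*x*y + z^2) includes (∂/∂x)(-2*x*y + z^2) dx = (-2*y) dx, which multiplied by dy ∧ dw gives (-2*y) dx ∧ dy ∧ dw
  d(-2*x*y + z^2) includes (∂/∂z)(-2*x*y + z^2) dz = (2*z) dz, which multiplied by dy ∧ dw gives (-2*z) dy ∧ dz ∧ dw
Collecting like 3-forms: d(omega) = (8*y + 1) dx ∧ dy ∧ dz + (2*x - 2*y) dx ∧ dy ∧ dw + (-3*x) dx ∧ dz ∧ dw + (-2*z) dy ∧ dz ∧ dw.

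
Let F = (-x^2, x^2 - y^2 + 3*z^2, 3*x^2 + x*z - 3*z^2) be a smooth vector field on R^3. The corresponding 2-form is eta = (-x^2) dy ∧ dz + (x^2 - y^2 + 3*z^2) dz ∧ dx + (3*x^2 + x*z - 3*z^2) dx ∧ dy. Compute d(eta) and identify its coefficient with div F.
d(eta) = (-x - 2*y - 6*z) dx ∧ dy ∧ dz; div F = -x - 2*y - 6*z

For a 2-form in R^3 of the form above, applying d gives a 3-form with coefficient ∂P/∂x + ∂Q/∂y + ∂R/∂z:
  ∂P/∂x = -2*x
  ∂Q/∂y = -2*y
  ∂R/∂z = x - 6*z
Sum = -x - 2*y - 6*z, which is exactly div F.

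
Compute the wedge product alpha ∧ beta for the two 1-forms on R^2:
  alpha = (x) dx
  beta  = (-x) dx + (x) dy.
alpha ∧ beta = (x^2) dx ∧ dy

Distribute the wedge, using dx_i ∧ dx_j = -dx_j ∧ dx_i and dx_i ∧ dx_i = 0. For each pair (i, j) with i < j, the coefficient of dx_i ∧ dx_j in alpha ∧ beta is (alpha_i * beta_j - alpha_j * beta_i). Collecting: alpha ∧ beta = (x^2) dx ∧ dy.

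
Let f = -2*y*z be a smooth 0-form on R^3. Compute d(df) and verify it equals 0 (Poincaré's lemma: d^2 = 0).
d(df) = 0

Step 1: df = sum_i (∂f/∂x_i) dx_i = (0) dx + (-2*z) dy + (-2*y) dz.
Step 2: Apply d again. Using the 1-form formula, the coefficient of dx ∧ dy in d(df) is ∂^2 f/∂x ∂y - ∂^2 f/∂y ∂x = (0) - (0) = 0 (equality of mixed partials for smooth f).
Similarly for dx ∧ dz and dy ∧ dz — all coefficients vanish. So d(df) = 0.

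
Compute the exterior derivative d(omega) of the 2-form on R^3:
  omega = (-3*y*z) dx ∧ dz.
d(omega) = (3*z) dx ∧ dy ∧ dz

For a 2-form omega = sum_{i<j} g_{ij} dx_i ∧ dx_j, the exterior derivative is
  d(omega) = sum_{i<j} d(g_{ij}) ∧ dx_i ∧ dx_j = sum_{i<j, k} (∂g_{ij}/∂x_k) dx_k ∧ dx_i ∧ dx_j.
Expand each term, using dx_k ∧ dx_i ∧ dx_j = sgn(permutation) dx_{(a)} ∧ dx_{(b)} ∧ dx_{(c)} with (a < b < c) sorted:
  d(-3*y*z) includes (∂/∂y)(-3*y*z) dy = (-3*z) dy, which multiplied by dx ∧ dz gives (3*z) dx ∧ dy ∧ dz
Collecting like 3-forms: d(omega) = (3*z) dx ∧ dy ∧ dz.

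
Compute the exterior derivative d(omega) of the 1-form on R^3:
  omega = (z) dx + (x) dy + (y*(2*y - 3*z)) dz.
d(omega) = (1) dx ∧ dy + (-1) dx ∧ dz + (4*y - 3*z) dy ∧ dz

For a 1-form omega = sum_i f_i dx_i, the exterior derivative is
  d(omega) = sum_{i < j} (∂f_j/∂x_i - ∂f_i/∂x_j) dx_i ∧ dx_j.
  coefficient of dx ∧ dy: ∂f_2/∂x - ∂f_1/∂y = ∂(x)/∂x - ∂(z)/∂y = 1
  coefficient of dx ∧ dz: ∂f_3/∂x - ∂f_1/∂z = ∂(y*(2*y - 3*z))/∂x - ∂(z)/∂z = -1
  coefficient of dy ∧ dz: ∂f_3/∂y - ∂f_2/∂z = ∂(y*(2*y - 3*z))/∂y - ∂(x)/∂z = 4*y - 3*z
Assembling: d(omega) = (1) dx ∧ dy + (-1) dx ∧ dz + (4*y - 3*z) dy ∧ dz.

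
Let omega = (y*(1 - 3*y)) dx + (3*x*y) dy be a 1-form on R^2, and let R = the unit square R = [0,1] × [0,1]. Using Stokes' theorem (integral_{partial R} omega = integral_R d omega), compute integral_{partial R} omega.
integral_(partial R) omega = 7/2

Stokes: integral_partial_R omega = integral_R d omega with d omega = (∂Q/∂x - ∂P/∂y) dx ∧ dy.
  ∂Q/∂x = 3*y
  ∂P/∂y = 1 - 6*y
  integrand = ∂Q/∂x - ∂P/∂y = 9*y - 1.
Integrating over R: integral_0^1 integral_0^1 (9*y - 1) dx dy = 7/2.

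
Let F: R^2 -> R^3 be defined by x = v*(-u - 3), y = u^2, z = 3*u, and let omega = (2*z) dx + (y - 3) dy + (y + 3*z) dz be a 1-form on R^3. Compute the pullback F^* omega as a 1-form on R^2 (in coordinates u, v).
F^* omega = (u*(2*u^2 + 3*u - 6*v + 21)) du + (6*u*(-u - 3)) dv

Using F^*(f dg) = (f ∘ F) d(g ∘ F), substitute each coordinate x_i by F_i(u, v) in f_i, and replace dx_i by d F_i = (∂F_i/∂u) du + (∂F_i/∂v) dv.
  For the x component: f_1(F) = 6*u; d F_1 = (-v) du + (-u - 3) dv
  For the y component: f_2(F) = u^2 - 3; d F_2 = (2*u) du + (0) dv
  For the z component: f_3(F) = u*(u + 9); d F_3 = (3) du + (0) dv
Combining and collecting du, dv coefficients:
  coeff of du: u*(2*u^2 + 3*u - 6*v + 21)
  coeff of dv: 6*u*(-u - 3)
F^* omega = (u*(2*u^2 + 3*u - 6*v + 21)) du + (6*u*(-u - 3)) dv.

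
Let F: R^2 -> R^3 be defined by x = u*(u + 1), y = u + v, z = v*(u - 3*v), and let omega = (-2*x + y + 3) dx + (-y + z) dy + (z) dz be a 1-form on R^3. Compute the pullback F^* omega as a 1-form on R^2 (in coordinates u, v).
F^* omega = (-4*u^3 - 4*u^2 + u*v^2 + 3*u*v + 4*u - 3*v^3 - 3*v^2 + 3) du + (u^2*v - 9*u*v^2 + u*v - u + 18*v^3 - 3*v^2 - v) dv

Using F^*(f dg) = (f ∘ F) d(g ∘ F), substitute each coordinate x_i by F_i(u, v) in f_i, and replace dx_i by d F_i = (∂F_i/∂u) du + (∂F_i/∂v) dv.
  For the x component: f_1(F) = -2*u^2 - u + v + 3; d F_1 = (2*u + 1) du + (0) dv
  For the y component: f_2(F) = u*v - u - 3*v^2 - v; d F_2 = (1) du + (1) dv
  For the z component: f_3(F) = v*(u - 3*v); d F_3 = (v) du + (u - 6*v) dv
Combining and collecting du, dv coefficients:
  coeff of du: -4*u^3 - 4*u^2 + u*v^2 + 3*u*v + 4*u - 3*v^3 - 3*v^2 + 3
  coeff of dv: u^2*v - 9*u*v^2 + u*v - u + 18*v^3 - 3*v^2 - v
F^* omega = (-4*u^3 - 4*u^2 + u*v^2 + 3*u*v + 4*u - 3*v^3 - 3*v^2 + 3) du + (u^2*v - 9*u*v^2 + u*v - u + 18*v^3 - 3*v^2 - v) dv.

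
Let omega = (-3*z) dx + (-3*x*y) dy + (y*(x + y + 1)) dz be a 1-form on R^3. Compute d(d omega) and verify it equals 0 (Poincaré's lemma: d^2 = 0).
d(d omega) = 0

Step 1: d omega = sum_{i<j} (∂f_j/∂x_i - ∂f_i/∂x_j) dx_i ∧ dx_j:
  coeff of dx ∧ dy: -3*y
  coeff of dx ∧ dz: y + 3
  coeff of dy ∧ dz: x + 2*y + 1
Step 2: Apply d again to each 2-form coefficient. The only possible 3-form in R^3 is dx ∧ dy ∧ dz, with coefficient
  ∂(coeff of dy∧dz)/∂x - ∂(coeff of dx∧dz)/∂y + ∂(coeff of dx∧dy)/∂z
  = ∂/∂x (x + 2*y + 1) - ∂/∂y (y + 3) + ∂/∂z (-3*y).
Each of these terms simplifies to sums of mixed partials that cancel in pairs. The result is 0 (by equality of mixed partials for smooth functions — Schwarz / Clairaut).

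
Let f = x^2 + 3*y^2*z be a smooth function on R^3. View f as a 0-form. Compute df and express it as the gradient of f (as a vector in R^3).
df = (2*x) dx + (6*y*z) dy + (3*y^2) dz; grad f = (2*x, 6*y*z, 3*y^2)

For a 0-form f, d f = (∂f/∂x) dx + (∂f/∂y) dy + (∂f/∂z) dz. The components of the vector representation are exactly the entries of grad f in Cartesian coordinates:
  ∂f/∂x = 2*x
  ∂f/∂y = 6*y*z
  ∂f/∂z = 3*y^2.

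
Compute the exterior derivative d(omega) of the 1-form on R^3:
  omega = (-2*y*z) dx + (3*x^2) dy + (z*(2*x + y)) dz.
d(omega) = (6*x + 2*z) dx ∧ dy + (2*y + 2*z) dx ∧ dz + (z) dy ∧ dz

For a 1-form omega = sum_i f_i dx_i, the exterior derivative is
  d(omega) = sum_{i < j} (∂f_j/∂x_i - ∂f_i/∂x_j) dx_i ∧ dx_j.
  coefficient of dx ∧ dy: ∂f_2/∂x - ∂f_1/∂y = ∂(3*x^2)/∂x - ∂(-2*y*z)/∂y = 6*x + 2*z
  coefficient of dx ∧ dz: ∂f_3/∂x - ∂f_1/∂z = ∂(z*(2*x + y))/∂x - ∂(-2*y*z)/∂z = 2*y + 2*z
  coefficient of dy ∧ dz: ∂f_3/∂y - ∂f_2/∂z = ∂(z*(2*x + y))/∂y - ∂(3*x^2)/∂z = z
Assembling: d(omega) = (6*x + 2*z) dx ∧ dy + (2*y + 2*z) dx ∧ dz + (z) dy ∧ dz.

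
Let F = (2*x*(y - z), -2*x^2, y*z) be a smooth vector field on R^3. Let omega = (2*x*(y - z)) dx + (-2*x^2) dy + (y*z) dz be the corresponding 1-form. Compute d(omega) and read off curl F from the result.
d(omega) = (z) dy ∧ dz + (-2*x) dz ∧ dx + (-6*x) dx ∧ dy; curl F = (z, -2*x, -6*x)

d omega = sum_{i<j} (∂f_j/∂x_i - ∂f_i/∂x_j) dx_i ∧ dx_j. Under the identification (dy ∧ dz, dz ∧ dx, dx ∧ dy) ↔ (e_x, e_y, e_z), the coefficients are exactly the components of curl F. Compute:
  ∂R/∂y - ∂Q/∂z = (z) - (0) = z
  ∂P/∂z - ∂R/∂x = (-2*x) - (0) = -2*x
  ∂Q/∂x - ∂P/∂y = (-4*x) - (2*x) = -6*x.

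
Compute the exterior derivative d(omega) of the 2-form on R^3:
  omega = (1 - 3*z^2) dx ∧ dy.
d(omega) = (-6*z) dx ∧ dy ∧ dz

For a 2-form omega = sum_{i<j} g_{ij} dx_i ∧ dx_j, the exterior derivative is
  d(omega) = sum_{i<j} d(g_{ij}) ∧ dx_i ∧ dx_j = sum_{i<j, k} (∂g_{ij}/∂x_k) dx_k ∧ dx_i ∧ dx_j.
Expand each term, using dx_k ∧ dx_i ∧ dx_j = sgn(permutation) dx_{(a)} ∧ dx_{(b)} ∧ dx_{(c)} with (a < b < c) sorted:
  d(1 - 3*z^2) includes (∂/∂z)(1 - 3*z^2) dz = (-6*z) dz, which multiplied by dx ∧ dy gives (-6*z) dx ∧ dy ∧ dz
Collecting like 3-forms: d(omega) = (-6*z) dx ∧ dy ∧ dz.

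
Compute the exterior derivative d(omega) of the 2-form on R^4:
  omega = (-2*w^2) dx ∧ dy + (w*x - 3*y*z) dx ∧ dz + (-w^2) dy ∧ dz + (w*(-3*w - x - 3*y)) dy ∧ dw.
d(omega) = (-5*w) dx ∧ dy ∧ dw + (3*z) dx ∧ dy ∧ dz + (x) dx ∧ dz ∧ dw + (-2*w) dy ∧ dz ∧ dw

For a 2-form omega = sum_{i<j} g_{ij} dx_i ∧ dx_j, the exterior derivative is
  d(omega) = sum_{i<j} d(g_{ij}) ∧ dx_i ∧ dx_j = sum_{i<j, k} (∂g_{ij}/∂x_k) dx_k ∧ dx_i ∧ dx_j.
Expand each term, using dx_k ∧ dx_i ∧ dx_j = sgn(permutation) dx_{(a)} ∧ dx_{(b)} ∧ dx_{(c)} with (a < b < c) sorted:
  d(-2*w^2) includes (∂/∂w)(-2*w^2) dw = (-4*w) dw, which multiplied by dx ∧ dy gives (-4*w) dx ∧ dy ∧ dw
  d(w*x - 3*y*z) includes (∂/∂y)(w*x - 3*y*z) dy = (-3*z) dy, which multiplied by dx ∧ dz gives (3*z) dx ∧ dy ∧ dz
  d(w*x - 3*y*z) includes (∂/∂w)(w*x - 3*y*z) dw = (x) dw, which multiplied by dx ∧ dz gives (x) dx ∧ dz ∧ dw
  d(-w^2) includes (∂/∂w)(-w^2) dw = (-2*w) dw, which multiplied by dy ∧ dz gives (-2*w) dy ∧ dz ∧ dw
  d(w*(-3*w - x - 3*y)) includes (∂/∂x)(w*(-3*w - x - 3*y)) dx = (-w) dx, which multiplied by dy ∧ dw gives (-w) dx ∧ dy ∧ dw
Collecting like 3-forms: d(omega) = (-5*w) dx ∧ dy ∧ dw + (3*z) dx ∧ dy ∧ dz + (x) dx ∧ dz ∧ dw + (-2*w) dy ∧ dz ∧ dw.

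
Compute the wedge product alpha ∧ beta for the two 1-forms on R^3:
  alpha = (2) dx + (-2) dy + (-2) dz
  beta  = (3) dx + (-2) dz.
alpha ∧ beta = (2) dx ∧ dz + (6) dx ∧ dy + (4) dy ∧ dz

Distribute the wedge, using dx_i ∧ dx_j = -dx_j ∧ dx_i and dx_i ∧ dx_i = 0. For each pair (i, j) with i < j, the coefficient of dx_i ∧ dx_j in alpha ∧ beta is (alpha_i * beta_j - alpha_j * beta_i). Collecting: alpha ∧ beta = (2) dx ∧ dz + (6) dx ∧ dy + (4) dy ∧ dz.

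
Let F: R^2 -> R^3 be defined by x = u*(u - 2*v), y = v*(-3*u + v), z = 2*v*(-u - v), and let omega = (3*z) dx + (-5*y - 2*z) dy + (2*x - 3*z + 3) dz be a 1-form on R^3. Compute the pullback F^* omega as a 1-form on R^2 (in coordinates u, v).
F^* omega = (v*(-16*u^2 - 61*u*v + 3*v^2 - 6)) du + (-4*u^3 - 57*u^2*v + 33*u*v^2 - 6*u - 26*v^3 - 12*v) dv

Using F^*(f dg) = (f ∘ F) d(g ∘ F), substitute each coordinate x_i by F_i(u, v) in f_i, and replace dx_i by d F_i = (∂F_i/∂u) du + (∂F_i/∂v) dv.
  For the x component: f_1(F) = 6*v*(-u - v); d F_1 = (2*u - 2*v) du + (-2*u) dv
  For the y component: f_2(F) = v*(19*u - v); d F_2 = (-3*v) du + (-3*u + 2*v) dv
  For the z component: f_3(F) = 2*u^2 + 2*u*v + 6*v^2 + 3; d F_3 = (-2*v) du + (-2*u - 4*v) dv
Combining and collecting du, dv coefficients:
  coeff of du: v*(-16*u^2 - 61*u*v + 3*v^2 - 6)
  coeff of dv: -4*u^3 - 57*u^2*v + 33*u*v^2 - 6*u - 26*v^3 - 12*v
F^* omega = (v*(-16*u^2 - 61*u*v + 3*v^2 - 6)) du + (-4*u^3 - 57*u^2*v + 33*u*v^2 - 6*u - 26*v^3 - 12*v) dv.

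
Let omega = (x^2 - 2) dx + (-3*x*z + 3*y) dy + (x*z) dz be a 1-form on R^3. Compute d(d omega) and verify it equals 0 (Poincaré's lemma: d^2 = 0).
d(d omega) = 0

Step 1: d omega = sum_{i<j} (∂f_j/∂x_i - ∂f_i/∂x_j) dx_i ∧ dx_j:
  coeff of dx ∧ dy: -3*z
  coeff of dx ∧ dz: z
  coeff of dy ∧ dz: 3*x
Step 2: Apply d again to each 2-form coefficient. The only possible 3-form in R^3 is dx ∧ dy ∧ dz, with coefficient
  ∂(coeff of dy∧dz)/∂x - ∂(coeff of dx∧dz)/∂y + ∂(coeff of dx∧dy)/∂z
  = ∂/∂x (3*x) - ∂/∂y (z) + ∂/∂z (-3*z).
Each of these terms simplifies to sums of mixed partials that cancel in pairs. The result is 0 (by equality of mixed partials for smooth functions — Schwarz / Clairaut).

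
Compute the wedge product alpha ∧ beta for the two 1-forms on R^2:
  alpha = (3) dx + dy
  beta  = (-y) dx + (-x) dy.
alpha ∧ beta = (-3*x + y) dx ∧ dy

Distribute the wedge, using dx_i ∧ dx_j = -dx_j ∧ dx_i and dx_i ∧ dx_i = 0. For each pair (i, j) with i < j, the coefficient of dx_i ∧ dx_j in alpha ∧ beta is (alpha_i * beta_j - alpha_j * beta_i). Collecting: alpha ∧ beta = (-3*x + y) dx ∧ dy.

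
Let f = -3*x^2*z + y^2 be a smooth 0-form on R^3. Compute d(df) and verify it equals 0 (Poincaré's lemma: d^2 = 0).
d(df) = 0

Step 1: df = sum_i (∂f/∂x_i) dx_i = (-6*x*z) dx + (2*y) dy + (-3*x^2) dz.
Step 2: Apply d again. Using the 1-form formula, the coefficient of dx ∧ dy in d(df) is ∂^2 f/∂x ∂y - ∂^2 f/∂y ∂x = (0) - (0) = 0 (equality of mixed partials for smooth f).
Similarly for dx ∧ dz and dy ∧ dz — all coefficients vanish. So d(df) = 0.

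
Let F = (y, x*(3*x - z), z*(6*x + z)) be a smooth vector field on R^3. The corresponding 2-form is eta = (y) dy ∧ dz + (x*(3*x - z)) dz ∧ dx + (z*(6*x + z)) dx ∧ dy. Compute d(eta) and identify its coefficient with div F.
d(eta) = (6*x + 2*z) dx ∧ dy ∧ dz; div F = 6*x + 2*z

For a 2-form in R^3 of the form above, applying d gives a 3-form with coefficient ∂P/∂x + ∂Q/∂y + ∂R/∂z:
  ∂P/∂x = 0
  ∂Q/∂y = 0
  ∂R/∂z = 6*x + 2*z
Sum = 6*x + 2*z, which is exactly div F.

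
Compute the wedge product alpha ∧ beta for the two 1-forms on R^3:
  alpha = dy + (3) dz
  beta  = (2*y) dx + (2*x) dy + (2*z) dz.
alpha ∧ beta = (-2*y) dx ∧ dy + (-6*x + 2*z) dy ∧ dz + (-6*y) dx ∧ dz

Distribute the wedge, using dx_i ∧ dx_j = -dx_j ∧ dx_i and dx_i ∧ dx_i = 0. For each pair (i, j) with i < j, the coefficient of dx_i ∧ dx_j in alpha ∧ beta is (alpha_i * beta_j - alpha_j * beta_i). Collecting: alpha ∧ beta = (-2*y) dx ∧ dy + (-6*x + 2*z) dy ∧ dz + (-6*y) dx ∧ dz.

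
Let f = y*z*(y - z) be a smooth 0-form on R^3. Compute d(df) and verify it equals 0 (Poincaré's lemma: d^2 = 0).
d(df) = 0

Step 1: df = sum_i (∂f/∂x_i) dx_i = (0) dx + (z*(2*y - z)) dy + (y*(y - 2*z)) dz.
Step 2: Apply d again. Using the 1-form formula, the coefficient of dx ∧ dy in d(df) is ∂^2 f/∂x ∂y - ∂^2 f/∂y ∂x = (0) - (0) = 0 (equality of mixed partials for smooth f).
Similarly for dx ∧ dz and dy ∧ dz — all coefficients vanish. So d(df) = 0.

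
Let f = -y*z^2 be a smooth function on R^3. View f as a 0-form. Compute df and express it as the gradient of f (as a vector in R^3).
df = (0) dx + (-z^2) dy + (-2*y*z) dz; grad f = (0, -z^2, -2*y*z)

For a 0-form f, d f = (∂f/∂x) dx + (∂f/∂y) dy + (∂f/∂z) dz. The components of the vector representation are exactly the entries of grad f in Cartesian coordinates:
  ∂f/∂x = 0
  ∂f/∂y = -z^2
  ∂f/∂z = -2*y*z.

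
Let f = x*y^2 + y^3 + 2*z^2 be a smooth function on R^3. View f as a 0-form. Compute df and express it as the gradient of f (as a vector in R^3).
df = (y^2) dx + (y*(2*x + 3*y)) dy + (4*z) dz; grad f = (y^2, y*(2*x + 3*y), 4*z)

For a 0-form f, d f = (∂f/∂x) dx + (∂f/∂y) dy + (∂f/∂z) dz. The components of the vector representation are exactly the entries of grad f in Cartesian coordinates:
  ∂f/∂x = y^2
  ∂f/∂y = y*(2*x + 3*y)
  ∂f/∂z = 4*z.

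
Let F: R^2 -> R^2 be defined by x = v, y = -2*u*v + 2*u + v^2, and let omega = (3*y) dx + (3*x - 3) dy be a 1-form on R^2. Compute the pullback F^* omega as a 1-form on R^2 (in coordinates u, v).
F^* omega = (-6*v^2 + 12*v - 6) du + (-12*u*v + 12*u + 9*v^2 - 6*v) dv

Using F^*(f dg) = (f ∘ F) d(g ∘ F), substitute each coordinate x_i by F_i(u, v) in f_i, and replace dx_i by d F_i = (∂F_i/∂u) du + (∂F_i/∂v) dv.
  For the x component: f_1(F) = -6*u*v + 6*u + 3*v^2; d F_1 = (0) du + (1) dv
  For the y component: f_2(F) = 3*v - 3; d F_2 = (2 - 2*v) du + (-2*u + 2*v) dv
Combining and collecting du, dv coefficients:
  coeff of du: -6*v^2 + 12*v - 6
  coeff of dv: -12*u*v + 12*u + 9*v^2 - 6*v
F^* omega = (-6*v^2 + 12*v - 6) du + (-12*u*v + 12*u + 9*v^2 - 6*v) dv.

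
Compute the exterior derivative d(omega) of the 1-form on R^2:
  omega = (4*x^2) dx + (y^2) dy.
d(omega) = 0

For a 1-form omega = sum_i f_i dx_i, the exterior derivative is
  d(omega) = sum_{i < j} (∂f_j/∂x_i - ∂f_i/∂x_j) dx_i ∧ dx_j.

Assembling: d(omega) = 0.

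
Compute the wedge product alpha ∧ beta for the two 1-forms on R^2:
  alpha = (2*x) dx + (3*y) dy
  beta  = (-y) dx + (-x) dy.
alpha ∧ beta = (-2*x^2 + 3*y^2) dx ∧ dy

Distribute the wedge, using dx_i ∧ dx_j = -dx_j ∧ dx_i and dx_i ∧ dx_i = 0. For each pair (i, j) with i < j, the coefficient of dx_i ∧ dx_j in alpha ∧ beta is (alpha_i * beta_j - alpha_j * beta_i). Collecting: alpha ∧ beta = (-2*x^2 + 3*y^2) dx ∧ dy.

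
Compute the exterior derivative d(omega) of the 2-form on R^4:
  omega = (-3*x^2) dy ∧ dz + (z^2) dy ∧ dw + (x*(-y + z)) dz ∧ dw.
d(omega) = (-6*x) dx ∧ dy ∧ dz + (-x - 2*z) dy ∧ dz ∧ dw + (-y + z) dx ∧ dz ∧ dw

For a 2-form omega = sum_{i<j} g_{ij} dx_i ∧ dx_j, the exterior derivative is
  d(omega) = sum_{i<j} d(g_{ij}) ∧ dx_i ∧ dx_j = sum_{i<j, k} (∂g_{ij}/∂x_k) dx_k ∧ dx_i ∧ dx_j.
Expand each term, using dx_k ∧ dx_i ∧ dx_j = sgn(permutation) dx_{(a)} ∧ dx_{(b)} ∧ dx_{(c)} with (a < b < c) sorted:
  d(-3*x^2) includes (∂/∂x)(-3*x^2) dx = (-6*x) dx, which multiplied by dy ∧ dz gives (-6*x) dx ∧ dy ∧ dz
  d(z^2) includes (∂/∂z)(z^2) dz = (2*z) dz, which multiplied by dy ∧ dw gives (-2*z) dy ∧ dz ∧ dw
  d(x*(-y + z)) includes (∂/∂x)(x*(-y + z)) dx = (-y + z) dx, which multiplied by dz ∧ dw gives (-y + z) dx ∧ dz ∧ dw
  d(x*(-y + z)) includes (∂/∂y)(x*(-y + z)) dy = (-x) dy, which multiplied by dz ∧ dw gives (-x) dy ∧ dz ∧ dw
Collecting like 3-forms: d(omega) = (-6*x) dx ∧ dy ∧ dz + (-x - 2*z) dy ∧ dz ∧ dw + (-y + z) dx ∧ dz ∧ dw.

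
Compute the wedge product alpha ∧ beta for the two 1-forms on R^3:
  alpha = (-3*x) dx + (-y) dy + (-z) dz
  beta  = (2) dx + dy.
alpha ∧ beta = (-3*x + 2*y) dx ∧ dy + (2*z) dx ∧ dz + (z) dy ∧ dz

Distribute the wedge, using dx_i ∧ dx_j = -dx_j ∧ dx_i and dx_i ∧ dx_i = 0. For each pair (i, j) with i < j, the coefficient of dx_i ∧ dx_j in alpha ∧ beta is (alpha_i * beta_j - alpha_j * beta_i). Collecting: alpha ∧ beta = (-3*x + 2*y) dx ∧ dy + (2*z) dx ∧ dz + (z) dy ∧ dz.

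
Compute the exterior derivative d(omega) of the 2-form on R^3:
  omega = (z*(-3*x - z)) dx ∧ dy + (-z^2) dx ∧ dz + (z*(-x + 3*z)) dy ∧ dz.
d(omega) = (-3*x - 3*z) dx ∧ dy ∧ dz

For a 2-form omega = sum_{i<j} g_{ij} dx_i ∧ dx_j, the exterior derivative is
  d(omega) = sum_{i<j} d(g_{ij}) ∧ dx_i ∧ dx_j = sum_{i<j, k} (∂g_{ij}/∂x_k) dx_k ∧ dx_i ∧ dx_j.
Expand each term, using dx_k ∧ dx_i ∧ dx_j = sgn(permutation) dx_{(a)} ∧ dx_{(b)} ∧ dx_{(c)} with (a < b < c) sorted:
  d(z*(-3*x - z)) includes (∂/∂z)(z*(-3*x - z)) dz = (-3*x - 2*z) dz, which multiplied by dx ∧ dy gives (-3*x - 2*z) dx ∧ dy ∧ dz
  d(z*(-x + 3*z)) includes (∂/∂x)(z*(-x + 3*z)) dx = (-z) dx, which multiplied by dy ∧ dz gives (-z) dx ∧ dy ∧ dz
Collecting like 3-forms: d(omega) = (-3*x - 3*z) dx ∧ dy ∧ dz.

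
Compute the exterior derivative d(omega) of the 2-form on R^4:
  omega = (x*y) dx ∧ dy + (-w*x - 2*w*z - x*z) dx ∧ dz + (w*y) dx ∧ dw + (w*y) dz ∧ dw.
d(omega) = (-x - 2*z) dx ∧ dz ∧ dw + (-w) dx ∧ dy ∧ dw + (w) dy ∧ dz ∧ dw

For a 2-form omega = sum_{i<j} g_{ij} dx_i ∧ dx_j, the exterior derivative is
  d(omega) = sum_{i<j} d(g_{ij}) ∧ dx_i ∧ dx_j = sum_{i<j, k} (∂g_{ij}/∂x_k) dx_k ∧ dx_i ∧ dx_j.
Expand each term, using dx_k ∧ dx_i ∧ dx_j = sgn(permutation) dx_{(a)} ∧ dx_{(b)} ∧ dx_{(c)} with (a < b < c) sorted:
  d(-w*x - 2*w*z - x*z) includes (∂/∂w)(-w*x - 2*w*z - x*z) dw = (-x - 2*z) dw, which multiplied by dx ∧ dz gives (-x - 2*z) dx ∧ dz ∧ dw
  d(w*y) includes (∂/∂y)(w*y) dy = (w) dy, which multiplied by dx ∧ dw gives (-w) dx ∧ dy ∧ dw
  d(w*y) includes (∂/∂y)(w*y) dy = (w) dy, which multiplied by dz ∧ dw gives (w) dy ∧ dz ∧ dw
Collecting like 3-forms: d(omega) = (-x - 2*z) dx ∧ dz ∧ dw + (-w) dx ∧ dy ∧ dw + (w) dy ∧ dz ∧ dw.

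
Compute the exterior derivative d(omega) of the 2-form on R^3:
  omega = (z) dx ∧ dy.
d(omega) = (1) dx ∧ dy ∧ dz

For a 2-form omega = sum_{i<j} g_{ij} dx_i ∧ dx_j, the exterior derivative is
  d(omega) = sum_{i<j} d(g_{ij}) ∧ dx_i ∧ dx_j = sum_{i<j, k} (∂g_{ij}/∂x_k) dx_k ∧ dx_i ∧ dx_j.
Expand each term, using dx_k ∧ dx_i ∧ dx_j = sgn(permutation) dx_{(a)} ∧ dx_{(b)} ∧ dx_{(c)} with (a < b < c) sorted:
  d(z) includes (∂/∂z)(z) dz = (1) dz, which multiplied by dx ∧ dy gives (1) dx ∧ dy ∧ dz
Collecting like 3-forms: d(omega) = (1) dx ∧ dy ∧ dz.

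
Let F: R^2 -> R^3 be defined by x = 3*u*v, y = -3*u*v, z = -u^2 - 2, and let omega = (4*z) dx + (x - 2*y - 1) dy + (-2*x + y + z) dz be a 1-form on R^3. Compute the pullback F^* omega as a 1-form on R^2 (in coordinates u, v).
F^* omega = (2*u^3 + 6*u^2*v - 27*u*v^2 + 4*u - 21*v) du + (3*u*(-4*u^2 - 9*u*v - 7)) dv

Using F^*(f dg) = (f ∘ F) d(g ∘ F), substitute each coordinate x_i by F_i(u, v) in f_i, and replace dx_i by d F_i = (∂F_i/∂u) du + (∂F_i/∂v) dv.
  For the x component: f_1(F) = -4*u^2 - 8; d F_1 = (3*v) du + (3*u) dv
  For the y component: f_2(F) = 9*u*v - 1; d F_2 = (-3*v) du + (-3*u) dv
  For the z component: f_3(F) = -u^2 - 9*u*v - 2; d F_3 = (-2*u) du + (0) dv
Combining and collecting du, dv coefficients:
  coeff of du: 2*u^3 + 6*u^2*v - 27*u*v^2 + 4*u - 21*v
  coeff of dv: 3*u*(-4*u^2 - 9*u*v - 7)
F^* omega = (2*u^3 + 6*u^2*v - 27*u*v^2 + 4*u - 21*v) du + (3*u*(-4*u^2 - 9*u*v - 7)) dv.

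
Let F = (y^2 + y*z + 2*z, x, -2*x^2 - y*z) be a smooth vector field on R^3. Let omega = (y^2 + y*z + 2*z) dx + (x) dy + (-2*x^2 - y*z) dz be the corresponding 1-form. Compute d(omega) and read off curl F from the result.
d(omega) = (-z) dy ∧ dz + (4*x + y + 2) dz ∧ dx + (-2*y - z + 1) dx ∧ dy; curl F = (-z, 4*x + y + 2, -2*y - z + 1)

d omega = sum_{i<j} (∂f_j/∂x_i - ∂f_i/∂x_j) dx_i ∧ dx_j. Under the identification (dy ∧ dz, dz ∧ dx, dx ∧ dy) ↔ (e_x, e_y, e_z), the coefficients are exactly the components of curl F. Compute:
  ∂R/∂y - ∂Q/∂z = (-z) - (0) = -z
  ∂P/∂z - ∂R/∂x = (y + 2) - (-4*x) = 4*x + y + 2
  ∂Q/∂x - ∂P/∂y = (1) - (2*y + z) = -2*y - z + 1.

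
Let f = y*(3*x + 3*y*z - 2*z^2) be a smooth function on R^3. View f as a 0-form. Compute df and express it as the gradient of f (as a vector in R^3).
df = (3*y) dx + (3*x + 6*y*z - 2*z^2) dy + (y*(3*y - 4*z)) dz; grad f = (3*y, 3*x + 6*y*z - 2*z^2, y*(3*y - 4*z))

For a 0-form f, d f = (∂f/∂x) dx + (∂f/∂y) dy + (∂f/∂z) dz. The components of the vector representation are exactly the entries of grad f in Cartesian coordinates:
  ∂f/∂x = 3*y
  ∂f/∂y = 3*x + 6*y*z - 2*z^2
  ∂f/∂z = y*(3*y - 4*z).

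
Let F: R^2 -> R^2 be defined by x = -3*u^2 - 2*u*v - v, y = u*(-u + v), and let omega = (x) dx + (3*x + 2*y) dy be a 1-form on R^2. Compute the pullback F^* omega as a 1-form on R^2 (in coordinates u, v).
F^* omega = (40*u^3 + 15*u^2*v + 12*u*v - v^2) du + (-5*u^3 + 3*u^2 + u*v + v) dv

Using F^*(f dg) = (f ∘ F) d(g ∘ F), substitute each coordinate x_i by F_i(u, v) in f_i, and replace dx_i by d F_i = (∂F_i/∂u) du + (∂F_i/∂v) dv.
  For the x component: f_1(F) = -3*u^2 - 2*u*v - v; d F_1 = (-6*u - 2*v) du + (-2*u - 1) dv
  For the y component: f_2(F) = -11*u^2 - 4*u*v - 3*v; d F_2 = (-2*u + v) du + (u) dv
Combining and collecting du, dv coefficients:
  coeff of du: 40*u^3 + 15*u^2*v + 12*u*v - v^2
  coeff of dv: -5*u^3 + 3*u^2 + u*v + v
F^* omega = (40*u^3 + 15*u^2*v + 12*u*v - v^2) du + (-5*u^3 + 3*u^2 + u*v + v) dv.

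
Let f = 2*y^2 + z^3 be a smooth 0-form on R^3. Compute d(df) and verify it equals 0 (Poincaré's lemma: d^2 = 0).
d(df) = 0

Step 1: df = sum_i (∂f/∂x_i) dx_i = (0) dx + (4*y) dy + (3*z^2) dz.
Step 2: Apply d again. Using the 1-form formula, the coefficient of dx ∧ dy in d(df) is ∂^2 f/∂x ∂y - ∂^2 f/∂y ∂x = (0) - (0) = 0 (equality of mixed partials for smooth f).
Similarly for dx ∧ dz and dy ∧ dz — all coefficients vanish. So d(df) = 0.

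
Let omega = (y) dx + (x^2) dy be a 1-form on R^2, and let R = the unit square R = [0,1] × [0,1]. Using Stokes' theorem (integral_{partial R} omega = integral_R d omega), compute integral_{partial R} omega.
integral_(partial R) omega = 0

Stokes: integral_partial_R omega = integral_R d omega with d omega = (∂Q/∂x - ∂P/∂y) dx ∧ dy.
  ∂Q/∂x = 2*x
  ∂P/∂y = 1
  integrand = ∂Q/∂x - ∂P/∂y = 2*x - 1.
Integrating over R: integral_0^1 integral_0^1 (2*x - 1) dx dy = 0.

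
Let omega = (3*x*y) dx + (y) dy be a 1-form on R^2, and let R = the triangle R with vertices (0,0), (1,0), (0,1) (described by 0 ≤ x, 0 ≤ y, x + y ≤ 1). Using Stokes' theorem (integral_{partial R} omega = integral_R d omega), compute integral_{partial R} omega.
integral_(partial R) omega = -1/2

Stokes: integral_partial_R omega = integral_R d omega with d omega = (∂Q/∂x - ∂P/∂y) dx ∧ dy.
  ∂Q/∂x = 0
  ∂P/∂y = 3*x
  integrand = ∂Q/∂x - ∂P/∂y = -3*x.
Integrating over R: integral_0^1 integral_0^{1-x} (-3*x) dy dx = -1/2.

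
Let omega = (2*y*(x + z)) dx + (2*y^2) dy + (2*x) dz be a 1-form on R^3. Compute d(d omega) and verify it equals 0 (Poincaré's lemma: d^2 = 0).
d(d omega) = 0

Step 1: d omega = sum_{i<j} (∂f_j/∂x_i - ∂f_i/∂x_j) dx_i ∧ dx_j:
  coeff of dx ∧ dy: -2*x - 2*z
  coeff of dx ∧ dz: 2 - 2*y
  coeff of dy ∧ dz: 0
Step 2: Apply d again to each 2-form coefficient. The only possible 3-form in R^3 is dx ∧ dy ∧ dz, with coefficient
  ∂(coeff of dy∧dz)/∂x - ∂(coeff of dx∧dz)/∂y + ∂(coeff of dx∧dy)/∂z
  = ∂/∂x (0) - ∂/∂y (2 - 2*y) + ∂/∂z (-2*x - 2*z).
Each of these terms simplifies to sums of mixed partials that cancel in pairs. The result is 0 (by equality of mixed partials for smooth functions — Schwarz / Clairaut).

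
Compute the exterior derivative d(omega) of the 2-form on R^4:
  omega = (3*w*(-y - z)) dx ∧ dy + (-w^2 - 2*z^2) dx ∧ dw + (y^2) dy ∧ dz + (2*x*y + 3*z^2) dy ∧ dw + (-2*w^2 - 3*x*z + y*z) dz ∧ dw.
d(omega) = (-3*w) dx ∧ dy ∧ dz + (-y - 3*z) dx ∧ dy ∧ dw + (z) dx ∧ dz ∧ dw + (-5*z) dy ∧ dz ∧ dw

For a 2-form omega = sum_{i<j} g_{ij} dx_i ∧ dx_j, the exterior derivative is
  d(omega) = sum_{i<j} d(g_{ij}) ∧ dx_i ∧ dx_j = sum_{i<j, k} (∂g_{ij}/∂x_k) dx_k ∧ dx_i ∧ dx_j.
Expand each term, using dx_k ∧ dx_i ∧ dx_j = sgn(permutation) dx_{(a)} ∧ dx_{(b)} ∧ dx_{(c)} with (a < b < c) sorted:
  d(3*w*(-y - z)) includes (∂/∂z)(3*w*(-y - z)) dz = (-3*w) dz, which multiplied by dx ∧ dy gives (-3*w) dx ∧ dy ∧ dz
  d(3*w*(-y - z)) includes (∂/∂w)(3*w*(-y - z)) dw = (-3*y - 3*z) dw, which multiplied by dx ∧ dy gives (-3*y - 3*z) dx ∧ dy ∧ dw
  d(-w^2 - 2*z^2) includes (∂/∂z)(-w^2 - 2*z^2) dz = (-4*z) dz, which multiplied by dx ∧ dw gives (4*z) dx ∧ dz ∧ dw
  d(2*x*y + 3*z^2) includes (∂/∂x)(2*x*y + 3*z^2) dx = (2*y) dx, which multiplied by dy ∧ dw gives (2*y) dx ∧ dy ∧ dw
  d(2*x*y + 3*z^2) includes (∂/∂z)(2*x*y + 3*z^2) dz = (6*z) dz, which multiplied by dy ∧ dw gives (-6*z) dy ∧ dz ∧ dw
  d(-2*w^2 - 3*x*z + y*z) includes (∂/∂x)(-2*w^2 - 3*x*z + y*z) dx = (-3*z) dx, which multiplied by dz ∧ dw gives (-3*z) dx ∧ dz ∧ dw
  d(-2*w^2 - 3*x*z + y*z) includes (∂/∂y)(-2*w^2 - 3*x*z + y*z) dy = (z) dy, which multiplied by dz ∧ dw gives (z) dy ∧ dz ∧ dw
Collecting like 3-forms: d(omega) = (-3*w) dx ∧ dy ∧ dz + (-y - 3*z) dx ∧ dy ∧ dw + (z) dx ∧ dz ∧ dw + (-5*z) dy ∧ dz ∧ dw.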